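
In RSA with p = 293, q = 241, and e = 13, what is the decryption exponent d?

φ(n) = (p−1)(q−1) = 292·240 = 70080.
Need d with 13·d ≡ 1 (mod 70080). Apply the extended Euclidean algorithm:
70080 = 5390*13 + 10
13 = 1*10 + 3
10 = 3*3 + 1
3 = 3*1 + 0
Back-substitute:
1 = 10 − 3·3
1 = −3·13 + 4·10
1 = 4·70080 − 21563·13
So 13·(-21563) ≡ 1 (mod 70080), hence d ≡ -21563 ≡ 48517 (mod 70080).

48517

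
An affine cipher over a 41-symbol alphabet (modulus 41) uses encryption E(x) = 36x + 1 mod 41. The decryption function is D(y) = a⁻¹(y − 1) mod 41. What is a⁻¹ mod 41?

Extended Euclidean algorithm:
41 = 1×36 + 5
36 = 7×5 + 1
5 = 5×1 + 0
Since gcd(36, 41) = 1, back-substitute to write 1 as a combination:
1 = 36 − 7·5
1 = −7·41 + 8·36
So 36·8 ≡ 1 (mod 41).

8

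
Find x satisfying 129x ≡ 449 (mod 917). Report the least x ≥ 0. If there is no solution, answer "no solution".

103

First find gcd(129, 917):
917 = 7·129 + 14
129 = 9·14 + 3
14 = 4·3 + 2
3 = 1·2 + 1
2 = 2·1 + 0
gcd = 1, so a unique solution mod 917 exists.
Back-substitute for the Bézout coefficients:
1 = 3 − 2
1 = −14 + 5·3
1 = 5·129 − 46·14
1 = −46·917 + 327·129
So 129·(327) ≡ 1 (mod 917), giving 129⁻¹ ≡ 327.
x ≡ 129⁻¹·449 ≡ 327·449 ≡ 103 (mod 917).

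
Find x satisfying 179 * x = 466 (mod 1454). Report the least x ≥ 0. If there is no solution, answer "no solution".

888

First find gcd(179, 1454):
1454 = 8*179 + 22
179 = 8*22 + 3
22 = 7*3 + 1
3 = 3*1 + 0
gcd = 1, so a unique solution mod 1454 exists.
Back-substitute for the Bézout coefficients:
1 = 22 − 7·3
1 = −7·179 + 57·22
1 = 57·1454 − 463·179
So 179·(-463) ≡ 1 (mod 1454), giving 179⁻¹ ≡ 991.
x ≡ 179⁻¹·466 ≡ 991·466 ≡ 888 (mod 1454).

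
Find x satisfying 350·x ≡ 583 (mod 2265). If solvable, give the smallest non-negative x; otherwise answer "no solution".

no solution

gcd(350, 2265):
2265 = 6·350 + 165
350 = 2·165 + 20
165 = 8·20 + 5
20 = 4·5 + 0
gcd = 5, but 5 ∤ 583, so the congruence has no solution.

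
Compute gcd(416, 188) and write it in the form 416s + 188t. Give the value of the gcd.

4

Apply Euclid's algorithm to 416 and 188:
416 = 2·188 + 40
188 = 4·40 + 28
40 = 1·28 + 12
28 = 2·12 + 4
12 = 3·4 + 0
gcd(416, 188) = 4.
Back-substituting:
4 = 28 − 2·12
4 = −2·40 + 3·28
4 = 3·188 − 14·40
4 = −14·416 + 31·188
So 4 = (-14)·416 + (31)·188.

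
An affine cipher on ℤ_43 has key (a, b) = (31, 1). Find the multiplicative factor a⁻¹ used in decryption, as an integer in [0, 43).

25

Apply the Euclidean algorithm to 43 and 31:
43 = 1·31 + 12
31 = 2·12 + 7
12 = 1·7 + 5
7 = 1·5 + 2
5 = 2·2 + 1
2 = 2·1 + 0
Since gcd(31, 43) = 1, back-substitute to write 1 as a combination:
1 = 5 − 2·2
1 = −2·7 + 3·5
1 = 3·12 − 5·7
1 = −5·31 + 13·12
1 = 13·43 − 18·31
Hence 31⁻¹ ≡ -18 ≡ 25 (mod 43).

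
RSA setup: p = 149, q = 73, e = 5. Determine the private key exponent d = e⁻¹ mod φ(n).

φ(n) = (p−1)(q−1) = 148·72 = 10656.
Need d with 5·d ≡ 1 (mod 10656). Apply the extended Euclidean algorithm:
10656 = 2131*5 + 1
5 = 5*1 + 0
Back-substitute:
1 = 10656 − 2131·5
So 5·(-2131) ≡ 1 (mod 10656), hence d ≡ -2131 ≡ 8525 (mod 10656).

8525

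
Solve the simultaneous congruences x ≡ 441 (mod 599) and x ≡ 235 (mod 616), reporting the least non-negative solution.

181339

Write x = 441 + 599·k. Then 599·k ≡ 235 − 441 ≡ 410 (mod 616).
Need 599⁻¹ mod 616. Extended Euclid on (616, 599):
616 = 1×599 + 17
599 = 35×17 + 4
17 = 4×4 + 1
4 = 4×1 + 0
Back-substitute:
1 = 17 − 4·4
1 = −4·599 + 141·17
1 = 141·616 − 145·599
599⁻¹ ≡ 471 (mod 616), so k ≡ 471·410 ≡ 302 (mod 616).
x = 441 + 599·302 = 181339.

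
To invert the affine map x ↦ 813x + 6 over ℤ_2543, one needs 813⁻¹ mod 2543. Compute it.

Apply the Euclidean algorithm to 2543 and 813:
2543 = 3*813 + 104
813 = 7*104 + 85
104 = 1*85 + 19
85 = 4*19 + 9
19 = 2*9 + 1
9 = 9*1 + 0
gcd = 1, so the inverse exists. Back-substitute:
1 = 19 − 2·9
1 = −2·85 + 9·19
1 = 9·104 − 11·85
1 = −11·813 + 86·104
1 = 86·2543 − 269·813
So 813·(-269) ≡ 1 (mod 2543), and -269 ≡ 2274 (mod 2543).

2274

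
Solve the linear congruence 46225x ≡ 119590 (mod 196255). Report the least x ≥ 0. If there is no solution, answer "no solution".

First find gcd(46225, 196255):
196255 = 4×46225 + 11355
46225 = 4×11355 + 805
11355 = 14×805 + 85
805 = 9×85 + 40
85 = 2×40 + 5
40 = 8×5 + 0
gcd = 5 and 5 | 119590, so solutions exist. Divide through by 5: 9245x ≡ 23918 (mod 39251).
Now find 9245⁻¹ mod 39251:
39251 = 4·9245 + 2271
9245 = 4·2271 + 161
2271 = 14·161 + 17
161 = 9·17 + 8
17 = 2·8 + 1
8 = 8·1 + 0
Back-substitute:
1 = 17 − 2·8
1 = −2·161 + 19·17
1 = 19·2271 − 268·161
1 = −268·9245 + 1091·2271
1 = 1091·39251 − 4632·9245
So 9245·(-4632) ≡ 1 (mod 39251), i.e. 9245⁻¹ ≡ 34619.
Then x ≡ 34619·23918 ≡ 17397 (mod 39251); the smallest non-negative solution is x = 17397.

17397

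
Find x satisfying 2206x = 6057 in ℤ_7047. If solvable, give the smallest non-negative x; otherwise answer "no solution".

First find gcd(2206, 7047):
7047 = 3·2206 + 429
2206 = 5·429 + 61
429 = 7·61 + 2
61 = 30·2 + 1
2 = 2·1 + 0
gcd = 1, so a unique solution mod 7047 exists.
Back-substitute for the Bézout coefficients:
1 = 61 − 30·2
1 = −30·429 + 211·61
1 = 211·2206 − 1085·429
1 = −1085·7047 + 3466·2206
So 2206·(3466) ≡ 1 (mod 7047), giving 2206⁻¹ ≡ 3466.
x ≡ 2206⁻¹·6057 ≡ 3466·6057 ≡ 549 (mod 7047).

549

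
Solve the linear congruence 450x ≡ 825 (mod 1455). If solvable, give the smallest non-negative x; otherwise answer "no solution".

18

First find gcd(450, 1455):
1455 = 3×450 + 105
450 = 4×105 + 30
105 = 3×30 + 15
30 = 2×15 + 0
gcd = 15 and 15 | 825, so solutions exist. Divide through by 15: 30x ≡ 55 (mod 97).
Now find 30⁻¹ mod 97:
97 = 3·30 + 7
30 = 4·7 + 2
7 = 3·2 + 1
2 = 2·1 + 0
Back-substitute:
1 = 7 − 3·2
1 = −3·30 + 13·7
1 = 13·97 − 42·30
So 30·(-42) ≡ 1 (mod 97), i.e. 30⁻¹ ≡ 55.
Then x ≡ 55·55 ≡ 18 (mod 97); the smallest non-negative solution is x = 18.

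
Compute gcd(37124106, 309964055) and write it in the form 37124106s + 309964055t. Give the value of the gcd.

1

Repeated division:
309964055 = 8*37124106 + 12971207
37124106 = 2*12971207 + 11181692
12971207 = 1*11181692 + 1789515
11181692 = 6*1789515 + 444602
1789515 = 4*444602 + 11107
444602 = 40*11107 + 322
11107 = 34*322 + 159
322 = 2*159 + 4
159 = 39*4 + 3
4 = 1*3 + 1
3 = 3*1 + 0
gcd(37124106, 309964055) = 1.
Back-substituting:
1 = 4 − 3
1 = −159 + 40·4
1 = 40·322 − 81·159
1 = −81·11107 + 2794·322
1 = 2794·444602 − 111841·11107
1 = −111841·1789515 + 450158·444602
1 = 450158·11181692 − 2812789·1789515
1 = −2812789·12971207 + 3262947·11181692
1 = 3262947·37124106 − 9338683·12971207
1 = −9338683·309964055 + 77972411·37124106
So 1 = (-9338683)·309964055 + (77972411)·37124106.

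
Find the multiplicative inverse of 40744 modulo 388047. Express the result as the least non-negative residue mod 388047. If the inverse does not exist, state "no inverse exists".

no inverse exists

Compute gcd(40744, 388047):
388047 = 9·40744 + 21351
40744 = 1·21351 + 19393
21351 = 1·19393 + 1958
19393 = 9·1958 + 1771
1958 = 1·1771 + 187
1771 = 9·187 + 88
187 = 2·88 + 11
88 = 8·11 + 0
The gcd is 11, not 1, hence no inverse exists.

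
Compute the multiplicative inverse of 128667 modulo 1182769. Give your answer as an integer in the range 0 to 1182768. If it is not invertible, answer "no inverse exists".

Euclidean algorithm on 1182769, 128667:
1182769 = 9·128667 + 24766
128667 = 5·24766 + 4837
24766 = 5·4837 + 581
4837 = 8·581 + 189
581 = 3·189 + 14
189 = 13·14 + 7
14 = 2·7 + 0
gcd(128667, 1182769) = 7 ≠ 1, so 128667 has no multiplicative inverse modulo 1182769.

no inverse exists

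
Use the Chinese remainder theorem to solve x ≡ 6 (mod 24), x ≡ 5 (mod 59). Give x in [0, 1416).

Write x = 6 + 24·k. Then 24·k ≡ 5 − 6 ≡ 58 (mod 59).
Need 24⁻¹ mod 59. Extended Euclid on (59, 24):
59 = 2*24 + 11
24 = 2*11 + 2
11 = 5*2 + 1
2 = 2*1 + 0
Back-substitute:
1 = 11 − 5·2
1 = −5·24 + 11·11
1 = 11·59 − 27·24
24⁻¹ ≡ 32 (mod 59), so k ≡ 32·58 ≡ 27 (mod 59).
x = 6 + 24·27 = 654.

654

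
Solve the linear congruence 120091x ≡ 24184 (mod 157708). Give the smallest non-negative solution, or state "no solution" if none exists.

First find gcd(120091, 157708):
157708 = 1*120091 + 37617
120091 = 3*37617 + 7240
37617 = 5*7240 + 1417
7240 = 5*1417 + 155
1417 = 9*155 + 22
155 = 7*22 + 1
22 = 22*1 + 0
gcd = 1, so a unique solution mod 157708 exists.
Back-substitute for the Bézout coefficients:
1 = 155 − 7·22
1 = −7·1417 + 64·155
1 = 64·7240 − 327·1417
1 = −327·37617 + 1699·7240
1 = 1699·120091 − 5424·37617
1 = −5424·157708 + 7123·120091
So 120091·(7123) ≡ 1 (mod 157708), giving 120091⁻¹ ≡ 7123.
x ≡ 120091⁻¹·24184 ≡ 7123·24184 ≡ 45496 (mod 157708).

45496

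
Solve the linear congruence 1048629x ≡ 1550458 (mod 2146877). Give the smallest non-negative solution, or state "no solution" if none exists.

1971712

First find gcd(1048629, 2146877):
2146877 = 2·1048629 + 49619
1048629 = 21·49619 + 6630
49619 = 7·6630 + 3209
6630 = 2·3209 + 212
3209 = 15·212 + 29
212 = 7·29 + 9
29 = 3·9 + 2
9 = 4·2 + 1
2 = 2·1 + 0
gcd = 1, so a unique solution mod 2146877 exists.
Back-substitute for the Bézout coefficients:
1 = 9 − 4·2
1 = −4·29 + 13·9
1 = 13·212 − 95·29
1 = −95·3209 + 1438·212
1 = 1438·6630 − 2971·3209
1 = −2971·49619 + 22235·6630
1 = 22235·1048629 − 469906·49619
1 = −469906·2146877 + 962047·1048629
So 1048629·(962047) ≡ 1 (mod 2146877), giving 1048629⁻¹ ≡ 962047.
x ≡ 1048629⁻¹·1550458 ≡ 962047·1550458 ≡ 1971712 (mod 2146877).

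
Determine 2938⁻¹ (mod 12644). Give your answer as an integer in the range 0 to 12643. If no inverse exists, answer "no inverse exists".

no inverse exists

Euclidean algorithm on 12644, 2938:
12644 = 4*2938 + 892
2938 = 3*892 + 262
892 = 3*262 + 106
262 = 2*106 + 50
106 = 2*50 + 6
50 = 8*6 + 2
6 = 3*2 + 0
gcd(2938, 12644) = 2 ≠ 1, so 2938 has no multiplicative inverse modulo 12644.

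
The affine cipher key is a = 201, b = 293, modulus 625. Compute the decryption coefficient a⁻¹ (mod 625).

426

gcd(625, 201) by repeated division:
625 = 3*201 + 22
201 = 9*22 + 3
22 = 7*3 + 1
3 = 3*1 + 0
The gcd is 1. Working backward:
1 = 22 − 7·3
1 = −7·201 + 64·22
1 = 64·625 − 199·201
Hence 201⁻¹ ≡ -199 ≡ 426 (mod 625).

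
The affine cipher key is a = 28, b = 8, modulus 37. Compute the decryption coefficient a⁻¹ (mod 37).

Extended Euclidean algorithm:
37 = 1×28 + 9
28 = 3×9 + 1
9 = 9×1 + 0
Since gcd(28, 37) = 1, back-substitute to write 1 as a combination:
1 = 28 − 3·9
1 = −3·37 + 4·28
So 28·4 ≡ 1 (mod 37).

4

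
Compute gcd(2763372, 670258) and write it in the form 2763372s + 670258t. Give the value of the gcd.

Apply Euclid's algorithm to 2763372 and 670258:
2763372 = 4×670258 + 82340
670258 = 8×82340 + 11538
82340 = 7×11538 + 1574
11538 = 7×1574 + 520
1574 = 3×520 + 14
520 = 37×14 + 2
14 = 7×2 + 0
gcd(2763372, 670258) = 2.
Back-substituting:
2 = 520 − 37·14
2 = −37·1574 + 112·520
2 = 112·11538 − 821·1574
2 = −821·82340 + 5859·11538
2 = 5859·670258 − 47693·82340
2 = −47693·2763372 + 196631·670258
So 2 = (-47693)·2763372 + (196631)·670258.

2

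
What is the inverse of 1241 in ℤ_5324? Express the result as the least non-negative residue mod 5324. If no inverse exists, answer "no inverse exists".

2381

gcd(5324, 1241) by repeated division:
5324 = 4·1241 + 360
1241 = 3·360 + 161
360 = 2·161 + 38
161 = 4·38 + 9
38 = 4·9 + 2
9 = 4·2 + 1
2 = 2·1 + 0
Since gcd(1241, 5324) = 1, back-substitute to write 1 as a combination:
1 = 9 − 4·2
1 = −4·38 + 17·9
1 = 17·161 − 72·38
1 = −72·360 + 161·161
1 = 161·1241 − 555·360
1 = −555·5324 + 2381·1241
So 1241·2381 ≡ 1 (mod 5324).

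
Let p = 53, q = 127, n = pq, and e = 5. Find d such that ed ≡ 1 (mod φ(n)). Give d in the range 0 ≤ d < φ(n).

2621

φ(n) = (p−1)(q−1) = 52·126 = 6552.
Need d with 5·d ≡ 1 (mod 6552). Apply the extended Euclidean algorithm:
6552 = 1310·5 + 2
5 = 2·2 + 1
2 = 2·1 + 0
Back-substitute:
1 = 5 − 2·2
1 = −2·6552 + 2621·5
So 5·2621 ≡ 1 (mod 6552), hence d = 2621.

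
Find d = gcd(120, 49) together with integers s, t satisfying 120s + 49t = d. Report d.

1

Euclidean algorithm:
120 = 2*49 + 22
49 = 2*22 + 5
22 = 4*5 + 2
5 = 2*2 + 1
2 = 2*1 + 0
gcd(120, 49) = 1.
Back-substituting:
1 = 5 − 2·2
1 = −2·22 + 9·5
1 = 9·49 − 20·22
1 = −20·120 + 49·49
So 1 = (-20)·120 + (49)·49.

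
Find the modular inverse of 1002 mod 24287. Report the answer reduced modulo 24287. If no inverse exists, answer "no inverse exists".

2642

gcd(24287, 1002) by repeated division:
24287 = 24*1002 + 239
1002 = 4*239 + 46
239 = 5*46 + 9
46 = 5*9 + 1
9 = 9*1 + 0
Since gcd(1002, 24287) = 1, back-substitute to write 1 as a combination:
1 = 46 − 5·9
1 = −5·239 + 26·46
1 = 26·1002 − 109·239
1 = −109·24287 + 2642·1002
So 1002·2642 ≡ 1 (mod 24287).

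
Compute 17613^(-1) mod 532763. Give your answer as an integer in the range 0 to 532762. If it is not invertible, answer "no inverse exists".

281793

Extended Euclidean algorithm:
532763 = 30×17613 + 4373
17613 = 4×4373 + 121
4373 = 36×121 + 17
121 = 7×17 + 2
17 = 8×2 + 1
2 = 2×1 + 0
gcd = 1, so the inverse exists. Back-substitute:
1 = 17 − 8·2
1 = −8·121 + 57·17
1 = 57·4373 − 2060·121
1 = −2060·17613 + 8297·4373
1 = 8297·532763 − 250970·17613
So 17613·(-250970) ≡ 1 (mod 532763), and -250970 ≡ 281793 (mod 532763).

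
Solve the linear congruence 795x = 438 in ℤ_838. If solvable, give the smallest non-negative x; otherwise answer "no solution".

516

First find gcd(795, 838):
838 = 1·795 + 43
795 = 18·43 + 21
43 = 2·21 + 1
21 = 21·1 + 0
gcd = 1, so a unique solution mod 838 exists.
Back-substitute for the Bézout coefficients:
1 = 43 − 2·21
1 = −2·795 + 37·43
1 = 37·838 − 39·795
So 795·(-39) ≡ 1 (mod 838), giving 795⁻¹ ≡ 799.
x ≡ 795⁻¹·438 ≡ 799·438 ≡ 516 (mod 838).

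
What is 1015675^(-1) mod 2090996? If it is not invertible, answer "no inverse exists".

Extended Euclidean algorithm:
2090996 = 2·1015675 + 59646
1015675 = 17·59646 + 1693
59646 = 35·1693 + 391
1693 = 4·391 + 129
391 = 3·129 + 4
129 = 32·4 + 1
4 = 4·1 + 0
The gcd is 1. Working backward:
1 = 129 − 32·4
1 = −32·391 + 97·129
1 = 97·1693 − 420·391
1 = −420·59646 + 14797·1693
1 = 14797·1015675 − 251969·59646
1 = −251969·2090996 + 518735·1015675
So 1015675·518735 ≡ 1 (mod 2090996).

518735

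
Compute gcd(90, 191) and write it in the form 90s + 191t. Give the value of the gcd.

Repeated division:
191 = 2×90 + 11
90 = 8×11 + 2
11 = 5×2 + 1
2 = 2×1 + 0
gcd(90, 191) = 1.
Back-substituting:
1 = 11 − 5·2
1 = −5·90 + 41·11
1 = 41·191 − 87·90
So 1 = (41)·191 + (-87)·90.

1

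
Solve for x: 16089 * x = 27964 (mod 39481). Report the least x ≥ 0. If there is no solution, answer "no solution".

First find gcd(16089, 39481):
39481 = 2*16089 + 7303
16089 = 2*7303 + 1483
7303 = 4*1483 + 1371
1483 = 1*1371 + 112
1371 = 12*112 + 27
112 = 4*27 + 4
27 = 6*4 + 3
4 = 1*3 + 1
3 = 3*1 + 0
gcd = 1, so a unique solution mod 39481 exists.
Back-substitute for the Bézout coefficients:
1 = 4 − 3
1 = −27 + 7·4
1 = 7·112 − 29·27
1 = −29·1371 + 355·112
1 = 355·1483 − 384·1371
1 = −384·7303 + 1891·1483
1 = 1891·16089 − 4166·7303
1 = −4166·39481 + 10223·16089
So 16089·(10223) ≡ 1 (mod 39481), giving 16089⁻¹ ≡ 10223.
x ≡ 16089⁻¹·27964 ≡ 10223·27964 ≡ 33532 (mod 39481).

33532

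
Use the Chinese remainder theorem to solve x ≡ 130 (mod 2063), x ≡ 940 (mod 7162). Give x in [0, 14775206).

6919432

Write x = 130 + 2063·k. Then 2063·k ≡ 940 − 130 ≡ 810 (mod 7162).
Need 2063⁻¹ mod 7162. Extended Euclid on (7162, 2063):
7162 = 3×2063 + 973
2063 = 2×973 + 117
973 = 8×117 + 37
117 = 3×37 + 6
37 = 6×6 + 1
6 = 6×1 + 0
Back-substitute:
1 = 37 − 6·6
1 = −6·117 + 19·37
1 = 19·973 − 158·117
1 = −158·2063 + 335·973
1 = 335·7162 − 1163·2063
2063⁻¹ ≡ 5999 (mod 7162), so k ≡ 5999·810 ≡ 3354 (mod 7162).
x = 130 + 2063·3354 = 6919432.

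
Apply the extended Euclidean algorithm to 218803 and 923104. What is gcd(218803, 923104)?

13

Apply Euclid's algorithm to 923104 and 218803:
923104 = 4×218803 + 47892
218803 = 4×47892 + 27235
47892 = 1×27235 + 20657
27235 = 1×20657 + 6578
20657 = 3×6578 + 923
6578 = 7×923 + 117
923 = 7×117 + 104
117 = 1×104 + 13
104 = 8×13 + 0
gcd(218803, 923104) = 13.
Back-substituting:
13 = 117 − 104
13 = −923 + 8·117
13 = 8·6578 − 57·923
13 = −57·20657 + 179·6578
13 = 179·27235 − 236·20657
13 = −236·47892 + 415·27235
13 = 415·218803 − 1896·47892
13 = −1896·923104 + 7999·218803
So 13 = (-1896)·923104 + (7999)·218803.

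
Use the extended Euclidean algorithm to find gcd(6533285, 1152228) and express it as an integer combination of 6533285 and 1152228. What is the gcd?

11

Repeated division:
6533285 = 5×1152228 + 772145
1152228 = 1×772145 + 380083
772145 = 2×380083 + 11979
380083 = 31×11979 + 8734
11979 = 1×8734 + 3245
8734 = 2×3245 + 2244
3245 = 1×2244 + 1001
2244 = 2×1001 + 242
1001 = 4×242 + 33
242 = 7×33 + 11
33 = 3×11 + 0
gcd(6533285, 1152228) = 11.
Express as a combination:
11 = 242 − 7·33
11 = −7·1001 + 29·242
11 = 29·2244 − 65·1001
11 = −65·3245 + 94·2244
11 = 94·8734 − 253·3245
11 = −253·11979 + 347·8734
11 = 347·380083 − 11010·11979
11 = −11010·772145 + 22367·380083
11 = 22367·1152228 − 33377·772145
11 = −33377·6533285 + 189252·1152228
So 11 = (-33377)·6533285 + (189252)·1152228.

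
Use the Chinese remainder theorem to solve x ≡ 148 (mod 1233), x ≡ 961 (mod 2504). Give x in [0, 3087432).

Write x = 148 + 1233·k. Then 1233·k ≡ 961 − 148 ≡ 813 (mod 2504).
Need 1233⁻¹ mod 2504. Extended Euclid on (2504, 1233):
2504 = 2·1233 + 38
1233 = 32·38 + 17
38 = 2·17 + 4
17 = 4·4 + 1
4 = 4·1 + 0
Back-substitute:
1 = 17 − 4·4
1 = −4·38 + 9·17
1 = 9·1233 − 292·38
1 = −292·2504 + 593·1233
1233⁻¹ ≡ 593 (mod 2504), so k ≡ 593·813 ≡ 1341 (mod 2504).
x = 148 + 1233·1341 = 1653601.

1653601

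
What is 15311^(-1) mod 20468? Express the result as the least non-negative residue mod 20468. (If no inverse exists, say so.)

1663

Extended Euclidean algorithm:
20468 = 1*15311 + 5157
15311 = 2*5157 + 4997
5157 = 1*4997 + 160
4997 = 31*160 + 37
160 = 4*37 + 12
37 = 3*12 + 1
12 = 12*1 + 0
The gcd is 1. Working backward:
1 = 37 − 3·12
1 = −3·160 + 13·37
1 = 13·4997 − 406·160
1 = −406·5157 + 419·4997
1 = 419·15311 − 1244·5157
1 = −1244·20468 + 1663·15311
So 15311·1663 ≡ 1 (mod 20468).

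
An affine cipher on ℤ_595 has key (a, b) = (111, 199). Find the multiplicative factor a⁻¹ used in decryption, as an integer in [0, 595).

Apply the Euclidean algorithm to 595 and 111:
595 = 5*111 + 40
111 = 2*40 + 31
40 = 1*31 + 9
31 = 3*9 + 4
9 = 2*4 + 1
4 = 4*1 + 0
The gcd is 1. Working backward:
1 = 9 − 2·4
1 = −2·31 + 7·9
1 = 7·40 − 9·31
1 = −9·111 + 25·40
1 = 25·595 − 134·111
So 111·(-134) ≡ 1 (mod 595), and -134 ≡ 461 (mod 595).

461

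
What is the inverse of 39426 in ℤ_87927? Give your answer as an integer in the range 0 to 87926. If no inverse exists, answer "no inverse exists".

Compute gcd(39426, 87927):
87927 = 2*39426 + 9075
39426 = 4*9075 + 3126
9075 = 2*3126 + 2823
3126 = 1*2823 + 303
2823 = 9*303 + 96
303 = 3*96 + 15
96 = 6*15 + 6
15 = 2*6 + 3
6 = 2*3 + 0
gcd(39426, 87927) = 3 ≠ 1, so 39426 has no multiplicative inverse modulo 87927.

no inverse exists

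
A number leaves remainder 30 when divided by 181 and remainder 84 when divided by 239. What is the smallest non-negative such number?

11795

Write x = 30 + 181·k. Then 181·k ≡ 84 − 30 ≡ 54 (mod 239).
Need 181⁻¹ mod 239. Extended Euclid on (239, 181):
239 = 1·181 + 58
181 = 3·58 + 7
58 = 8·7 + 2
7 = 3·2 + 1
2 = 2·1 + 0
Back-substitute:
1 = 7 − 3·2
1 = −3·58 + 25·7
1 = 25·181 − 78·58
1 = −78·239 + 103·181
181⁻¹ ≡ 103 (mod 239), so k ≡ 103·54 ≡ 65 (mod 239).
x = 30 + 181·65 = 11795.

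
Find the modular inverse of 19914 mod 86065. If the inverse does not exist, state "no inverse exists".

Apply the Euclidean algorithm to 86065 and 19914:
86065 = 4*19914 + 6409
19914 = 3*6409 + 687
6409 = 9*687 + 226
687 = 3*226 + 9
226 = 25*9 + 1
9 = 9*1 + 0
gcd = 1, so the inverse exists. Back-substitute:
1 = 226 − 25·9
1 = −25·687 + 76·226
1 = 76·6409 − 709·687
1 = −709·19914 + 2203·6409
1 = 2203·86065 − 9521·19914
So 19914·(-9521) ≡ 1 (mod 86065), and -9521 ≡ 76544 (mod 86065).

76544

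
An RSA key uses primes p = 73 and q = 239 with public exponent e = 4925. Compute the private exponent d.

13253

φ(n) = (p−1)(q−1) = 72·238 = 17136.
Need d with 4925·d ≡ 1 (mod 17136). Apply the extended Euclidean algorithm:
17136 = 3*4925 + 2361
4925 = 2*2361 + 203
2361 = 11*203 + 128
203 = 1*128 + 75
128 = 1*75 + 53
75 = 1*53 + 22
53 = 2*22 + 9
22 = 2*9 + 4
9 = 2*4 + 1
4 = 4*1 + 0
Back-substitute:
1 = 9 − 2·4
1 = −2·22 + 5·9
1 = 5·53 − 12·22
1 = −12·75 + 17·53
1 = 17·128 − 29·75
1 = −29·203 + 46·128
1 = 46·2361 − 535·203
1 = −535·4925 + 1116·2361
1 = 1116·17136 − 3883·4925
So 4925·(-3883) ≡ 1 (mod 17136), hence d ≡ -3883 ≡ 13253 (mod 17136).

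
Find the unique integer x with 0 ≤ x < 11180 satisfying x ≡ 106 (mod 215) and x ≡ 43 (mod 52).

Write x = 106 + 215·k. Then 215·k ≡ 43 − 106 ≡ 41 (mod 52).
Need 215⁻¹ mod 52. Extended Euclid on (52, 7):
52 = 7*7 + 3
7 = 2*3 + 1
3 = 3*1 + 0
Back-substitute:
1 = 7 − 2·3
1 = −2·52 + 15·7
215⁻¹ ≡ 15 (mod 52), so k ≡ 15·41 ≡ 43 (mod 52).
x = 106 + 215·43 = 9351.

9351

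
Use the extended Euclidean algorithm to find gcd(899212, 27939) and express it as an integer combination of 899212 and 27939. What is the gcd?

1

Repeated division:
899212 = 32×27939 + 5164
27939 = 5×5164 + 2119
5164 = 2×2119 + 926
2119 = 2×926 + 267
926 = 3×267 + 125
267 = 2×125 + 17
125 = 7×17 + 6
17 = 2×6 + 5
6 = 1×5 + 1
5 = 5×1 + 0
gcd(899212, 27939) = 1.
Working backward:
1 = 6 − 5
1 = −17 + 3·6
1 = 3·125 − 22·17
1 = −22·267 + 47·125
1 = 47·926 − 163·267
1 = −163·2119 + 373·926
1 = 373·5164 − 909·2119
1 = −909·27939 + 4918·5164
1 = 4918·899212 − 158285·27939
So 1 = (4918)·899212 + (-158285)·27939.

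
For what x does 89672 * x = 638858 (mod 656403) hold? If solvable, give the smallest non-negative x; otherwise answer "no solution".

First find gcd(89672, 656403):
656403 = 7×89672 + 28699
89672 = 3×28699 + 3575
28699 = 8×3575 + 99
3575 = 36×99 + 11
99 = 9×11 + 0
gcd = 11 and 11 | 638858, so solutions exist. Divide through by 11: 8152x ≡ 58078 (mod 59673).
Now find 8152⁻¹ mod 59673:
59673 = 7·8152 + 2609
8152 = 3·2609 + 325
2609 = 8·325 + 9
325 = 36·9 + 1
9 = 9·1 + 0
Back-substitute:
1 = 325 − 36·9
1 = −36·2609 + 289·325
1 = 289·8152 − 903·2609
1 = −903·59673 + 6610·8152
So 8152⁻¹ ≡ 6610 (mod 59673).
Then x ≡ 6610·58078 ≡ 19171 (mod 59673); the smallest non-negative solution is x = 19171.

19171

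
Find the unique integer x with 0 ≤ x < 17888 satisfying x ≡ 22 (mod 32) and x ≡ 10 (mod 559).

11190

Write x = 22 + 32·k. Then 32·k ≡ 10 − 22 ≡ 547 (mod 559).
Need 32⁻¹ mod 559. Extended Euclid on (559, 32):
559 = 17×32 + 15
32 = 2×15 + 2
15 = 7×2 + 1
2 = 2×1 + 0
Back-substitute:
1 = 15 − 7·2
1 = −7·32 + 15·15
1 = 15·559 − 262·32
32⁻¹ ≡ 297 (mod 559), so k ≡ 297·547 ≡ 349 (mod 559).
x = 22 + 32·349 = 11190.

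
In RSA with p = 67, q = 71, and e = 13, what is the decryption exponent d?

φ(n) = (p−1)(q−1) = 66·70 = 4620.
Need d with 13·d ≡ 1 (mod 4620). Apply the extended Euclidean algorithm:
4620 = 355*13 + 5
13 = 2*5 + 3
5 = 1*3 + 2
3 = 1*2 + 1
2 = 2*1 + 0
Back-substitute:
1 = 3 − 2
1 = −5 + 2·3
1 = 2·13 − 5·5
1 = −5·4620 + 1777·13
So 13·1777 ≡ 1 (mod 4620), hence d = 1777.

1777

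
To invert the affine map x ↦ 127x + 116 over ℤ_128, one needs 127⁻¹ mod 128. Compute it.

Extended Euclidean algorithm:
128 = 1·127 + 1
127 = 127·1 + 0
gcd = 1, so the inverse exists. Back-substitute:
1 = 128 − 127
Thus 127·(-1) ≡ 1 (mod 128); reducing, -1 mod 128 = 127.

127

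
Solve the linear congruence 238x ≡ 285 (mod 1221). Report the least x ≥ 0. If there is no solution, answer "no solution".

663

First find gcd(238, 1221):
1221 = 5·238 + 31
238 = 7·31 + 21
31 = 1·21 + 10
21 = 2·10 + 1
10 = 10·1 + 0
gcd = 1, so a unique solution mod 1221 exists.
Back-substitute for the Bézout coefficients:
1 = 21 − 2·10
1 = −2·31 + 3·21
1 = 3·238 − 23·31
1 = −23·1221 + 118·238
So 238·(118) ≡ 1 (mod 1221), giving 238⁻¹ ≡ 118.
x ≡ 238⁻¹·285 ≡ 118·285 ≡ 663 (mod 1221).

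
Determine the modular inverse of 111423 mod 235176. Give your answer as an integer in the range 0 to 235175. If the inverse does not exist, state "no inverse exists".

Compute gcd(111423, 235176):
235176 = 2×111423 + 12330
111423 = 9×12330 + 453
12330 = 27×453 + 99
453 = 4×99 + 57
99 = 1×57 + 42
57 = 1×42 + 15
42 = 2×15 + 12
15 = 1×12 + 3
12 = 4×3 + 0
Since gcd = 3 > 1, 111423 is not a unit mod 235176.

no inverse exists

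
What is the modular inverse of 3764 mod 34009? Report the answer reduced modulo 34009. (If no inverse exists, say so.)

gcd(34009, 3764) by repeated division:
34009 = 9·3764 + 133
3764 = 28·133 + 40
133 = 3·40 + 13
40 = 3·13 + 1
13 = 13·1 + 0
The gcd is 1. Working backward:
1 = 40 − 3·13
1 = −3·133 + 10·40
1 = 10·3764 − 283·133
1 = −283·34009 + 2557·3764
So 3764·2557 ≡ 1 (mod 34009).

2557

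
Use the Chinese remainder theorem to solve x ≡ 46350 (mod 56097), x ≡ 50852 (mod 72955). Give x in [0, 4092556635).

Write x = 46350 + 56097·k. Then 56097·k ≡ 50852 − 46350 ≡ 4502 (mod 72955).
Need 56097⁻¹ mod 72955. Extended Euclid on (72955, 56097):
72955 = 1×56097 + 16858
56097 = 3×16858 + 5523
16858 = 3×5523 + 289
5523 = 19×289 + 32
289 = 9×32 + 1
32 = 32×1 + 0
Back-substitute:
1 = 289 − 9·32
1 = −9·5523 + 172·289
1 = 172·16858 − 525·5523
1 = −525·56097 + 1747·16858
1 = 1747·72955 − 2272·56097
56097⁻¹ ≡ 70683 (mod 72955), so k ≡ 70683·4502 ≡ 58111 (mod 72955).
x = 46350 + 56097·58111 = 3259899117.

3259899117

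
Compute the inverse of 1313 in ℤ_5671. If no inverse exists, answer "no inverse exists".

2937

Apply the Euclidean algorithm to 5671 and 1313:
5671 = 4×1313 + 419
1313 = 3×419 + 56
419 = 7×56 + 27
56 = 2×27 + 2
27 = 13×2 + 1
2 = 2×1 + 0
The gcd is 1. Working backward:
1 = 27 − 13·2
1 = −13·56 + 27·27
1 = 27·419 − 202·56
1 = −202·1313 + 633·419
1 = 633·5671 − 2734·1313
So 1313·(-2734) ≡ 1 (mod 5671), and -2734 ≡ 2937 (mod 5671).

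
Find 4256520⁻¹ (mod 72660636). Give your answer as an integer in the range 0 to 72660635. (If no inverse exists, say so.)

no inverse exists

Compute gcd(4256520, 72660636):
72660636 = 17×4256520 + 299796
4256520 = 14×299796 + 59376
299796 = 5×59376 + 2916
59376 = 20×2916 + 1056
2916 = 2×1056 + 804
1056 = 1×804 + 252
804 = 3×252 + 48
252 = 5×48 + 12
48 = 4×12 + 0
Since gcd = 12 > 1, 4256520 is not a unit mod 72660636.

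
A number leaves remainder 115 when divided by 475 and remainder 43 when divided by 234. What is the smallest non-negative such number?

Write x = 115 + 475·k. Then 475·k ≡ 43 − 115 ≡ 162 (mod 234).
Need 475⁻¹ mod 234. Extended Euclid on (234, 7):
234 = 33×7 + 3
7 = 2×3 + 1
3 = 3×1 + 0
Back-substitute:
1 = 7 − 2·3
1 = −2·234 + 67·7
475⁻¹ ≡ 67 (mod 234), so k ≡ 67·162 ≡ 90 (mod 234).
x = 115 + 475·90 = 42865.

42865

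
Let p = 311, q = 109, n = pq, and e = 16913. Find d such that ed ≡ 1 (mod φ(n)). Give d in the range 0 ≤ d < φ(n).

20417

φ(n) = (p−1)(q−1) = 310·108 = 33480.
Need d with 16913·d ≡ 1 (mod 33480). Apply the extended Euclidean algorithm:
33480 = 1·16913 + 16567
16913 = 1·16567 + 346
16567 = 47·346 + 305
346 = 1·305 + 41
305 = 7·41 + 18
41 = 2·18 + 5
18 = 3·5 + 3
5 = 1·3 + 2
3 = 1·2 + 1
2 = 2·1 + 0
Back-substitute:
1 = 3 − 2
1 = −5 + 2·3
1 = 2·18 − 7·5
1 = −7·41 + 16·18
1 = 16·305 − 119·41
1 = −119·346 + 135·305
1 = 135·16567 − 6464·346
1 = −6464·16913 + 6599·16567
1 = 6599·33480 − 13063·16913
So 16913·(-13063) ≡ 1 (mod 33480), hence d ≡ -13063 ≡ 20417 (mod 33480).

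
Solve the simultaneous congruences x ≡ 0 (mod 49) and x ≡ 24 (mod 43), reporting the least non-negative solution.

Write x = 0 + 49·k. Then 49·k ≡ 24 − 0 ≡ 24 (mod 43).
Need 49⁻¹ mod 43. Extended Euclid on (43, 6):
43 = 7·6 + 1
6 = 6·1 + 0
Back-substitute:
1 = 43 − 7·6
49⁻¹ ≡ 36 (mod 43), so k ≡ 36·24 ≡ 4 (mod 43).
x = 0 + 49·4 = 196.

196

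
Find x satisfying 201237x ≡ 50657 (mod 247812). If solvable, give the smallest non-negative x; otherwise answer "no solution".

gcd(201237, 247812):
247812 = 1×201237 + 46575
201237 = 4×46575 + 14937
46575 = 3×14937 + 1764
14937 = 8×1764 + 825
1764 = 2×825 + 114
825 = 7×114 + 27
114 = 4×27 + 6
27 = 4×6 + 3
6 = 2×3 + 0
gcd = 3, but 3 ∤ 50657, so the congruence has no solution.

no solution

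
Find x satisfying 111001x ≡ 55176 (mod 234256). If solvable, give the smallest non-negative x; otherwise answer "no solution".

First find gcd(111001, 234256):
234256 = 2*111001 + 12254
111001 = 9*12254 + 715
12254 = 17*715 + 99
715 = 7*99 + 22
99 = 4*22 + 11
22 = 2*11 + 0
gcd = 11 and 11 | 55176, so solutions exist. Divide through by 11: 10091x ≡ 5016 (mod 21296).
Now find 10091⁻¹ mod 21296:
21296 = 2*10091 + 1114
10091 = 9*1114 + 65
1114 = 17*65 + 9
65 = 7*9 + 2
9 = 4*2 + 1
2 = 2*1 + 0
Back-substitute:
1 = 9 − 4·2
1 = −4·65 + 29·9
1 = 29·1114 − 497·65
1 = −497·10091 + 4502·1114
1 = 4502·21296 − 9501·10091
So 10091·(-9501) ≡ 1 (mod 21296), i.e. 10091⁻¹ ≡ 11795.
Then x ≡ 11795·5016 ≡ 3432 (mod 21296); the smallest non-negative solution is x = 3432.

3432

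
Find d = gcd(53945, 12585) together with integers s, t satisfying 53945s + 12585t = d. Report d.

5

Euclidean algorithm:
53945 = 4·12585 + 3605
12585 = 3·3605 + 1770
3605 = 2·1770 + 65
1770 = 27·65 + 15
65 = 4·15 + 5
15 = 3·5 + 0
gcd(53945, 12585) = 5.
Back-substituting:
5 = 65 − 4·15
5 = −4·1770 + 109·65
5 = 109·3605 − 222·1770
5 = −222·12585 + 775·3605
5 = 775·53945 − 3322·12585
So 5 = (775)·53945 + (-3322)·12585.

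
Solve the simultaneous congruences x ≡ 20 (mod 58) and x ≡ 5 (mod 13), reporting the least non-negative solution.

252

Write x = 20 + 58·k. Then 58·k ≡ 5 − 20 ≡ 11 (mod 13).
Need 58⁻¹ mod 13. Extended Euclid on (13, 6):
13 = 2×6 + 1
6 = 6×1 + 0
Back-substitute:
1 = 13 − 2·6
58⁻¹ ≡ 11 (mod 13), so k ≡ 11·11 ≡ 4 (mod 13).
x = 20 + 58·4 = 252.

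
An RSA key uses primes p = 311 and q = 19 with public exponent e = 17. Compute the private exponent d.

φ(n) = (p−1)(q−1) = 310·18 = 5580.
Need d with 17·d ≡ 1 (mod 5580). Apply the extended Euclidean algorithm:
5580 = 328*17 + 4
17 = 4*4 + 1
4 = 4*1 + 0
Back-substitute:
1 = 17 − 4·4
1 = −4·5580 + 1313·17
So 17·1313 ≡ 1 (mod 5580), hence d = 1313.

1313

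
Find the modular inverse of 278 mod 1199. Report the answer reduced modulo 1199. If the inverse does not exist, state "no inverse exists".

565

Extended Euclidean algorithm:
1199 = 4·278 + 87
278 = 3·87 + 17
87 = 5·17 + 2
17 = 8·2 + 1
2 = 2·1 + 0
Since gcd(278, 1199) = 1, back-substitute to write 1 as a combination:
1 = 17 − 8·2
1 = −8·87 + 41·17
1 = 41·278 − 131·87
1 = −131·1199 + 565·278
So 278·565 ≡ 1 (mod 1199).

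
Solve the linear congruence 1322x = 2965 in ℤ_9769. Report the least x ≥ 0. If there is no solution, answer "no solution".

5271

First find gcd(1322, 9769):
9769 = 7×1322 + 515
1322 = 2×515 + 292
515 = 1×292 + 223
292 = 1×223 + 69
223 = 3×69 + 16
69 = 4×16 + 5
16 = 3×5 + 1
5 = 5×1 + 0
gcd = 1, so a unique solution mod 9769 exists.
Back-substitute for the Bézout coefficients:
1 = 16 − 3·5
1 = −3·69 + 13·16
1 = 13·223 − 42·69
1 = −42·292 + 55·223
1 = 55·515 − 97·292
1 = −97·1322 + 249·515
1 = 249·9769 − 1840·1322
So 1322·(-1840) ≡ 1 (mod 9769), giving 1322⁻¹ ≡ 7929.
x ≡ 1322⁻¹·2965 ≡ 7929·2965 ≡ 5271 (mod 9769).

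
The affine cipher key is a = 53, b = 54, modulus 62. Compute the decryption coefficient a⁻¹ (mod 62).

Extended Euclidean algorithm:
62 = 1·53 + 9
53 = 5·9 + 8
9 = 1·8 + 1
8 = 8·1 + 0
The gcd is 1. Working backward:
1 = 9 − 8
1 = −53 + 6·9
1 = 6·62 − 7·53
So 53·(-7) ≡ 1 (mod 62), and -7 ≡ 55 (mod 62).

55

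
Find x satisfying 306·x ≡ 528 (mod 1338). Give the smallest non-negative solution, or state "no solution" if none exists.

181

First find gcd(306, 1338):
1338 = 4·306 + 114
306 = 2·114 + 78
114 = 1·78 + 36
78 = 2·36 + 6
36 = 6·6 + 0
gcd = 6 and 6 | 528, so solutions exist. Divide through by 6: 51x ≡ 88 (mod 223).
Now find 51⁻¹ mod 223:
223 = 4·51 + 19
51 = 2·19 + 13
19 = 1·13 + 6
13 = 2·6 + 1
6 = 6·1 + 0
Back-substitute:
1 = 13 − 2·6
1 = −2·19 + 3·13
1 = 3·51 − 8·19
1 = −8·223 + 35·51
So 51⁻¹ ≡ 35 (mod 223).
Then x ≡ 35·88 ≡ 181 (mod 223); the smallest non-negative solution is x = 181.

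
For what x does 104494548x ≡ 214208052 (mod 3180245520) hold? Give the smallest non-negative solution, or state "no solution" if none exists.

First find gcd(104494548, 3180245520):
3180245520 = 30*104494548 + 45409080
104494548 = 2*45409080 + 13676388
45409080 = 3*13676388 + 4379916
13676388 = 3*4379916 + 536640
4379916 = 8*536640 + 86796
536640 = 6*86796 + 15864
86796 = 5*15864 + 7476
15864 = 2*7476 + 912
7476 = 8*912 + 180
912 = 5*180 + 12
180 = 15*12 + 0
gcd = 12 and 12 | 214208052, so solutions exist. Divide through by 12: 8707879x ≡ 17850671 (mod 265020460).
Now find 8707879⁻¹ mod 265020460:
265020460 = 30·8707879 + 3784090
8707879 = 2·3784090 + 1139699
3784090 = 3·1139699 + 364993
1139699 = 3·364993 + 44720
364993 = 8·44720 + 7233
44720 = 6·7233 + 1322
7233 = 5·1322 + 623
1322 = 2·623 + 76
623 = 8·76 + 15
76 = 5·15 + 1
15 = 15·1 + 0
Back-substitute:
1 = 76 − 5·15
1 = −5·623 + 41·76
1 = 41·1322 − 87·623
1 = −87·7233 + 476·1322
1 = 476·44720 − 2943·7233
1 = −2943·364993 + 24020·44720
1 = 24020·1139699 − 75003·364993
1 = −75003·3784090 + 249029·1139699
1 = 249029·8707879 − 573061·3784090
1 = −573061·265020460 + 17440859·8707879
So 8707879⁻¹ ≡ 17440859 (mod 265020460).
Then x ≡ 17440859·17850671 ≡ 105724609 (mod 265020460); the smallest non-negative solution is x = 105724609.

105724609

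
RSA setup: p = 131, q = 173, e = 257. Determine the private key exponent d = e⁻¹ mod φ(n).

φ(n) = (p−1)(q−1) = 130·172 = 22360.
Need d with 257·d ≡ 1 (mod 22360). Apply the extended Euclidean algorithm:
22360 = 87·257 + 1
257 = 257·1 + 0
Back-substitute:
1 = 22360 − 87·257
So 257·(-87) ≡ 1 (mod 22360), hence d ≡ -87 ≡ 22273 (mod 22360).

22273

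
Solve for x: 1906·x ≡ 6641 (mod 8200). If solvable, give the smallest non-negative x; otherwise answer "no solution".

gcd(1906, 8200):
8200 = 4·1906 + 576
1906 = 3·576 + 178
576 = 3·178 + 42
178 = 4·42 + 10
42 = 4·10 + 2
10 = 5·2 + 0
gcd = 2, but 2 ∤ 6641, so the congruence has no solution.

no solution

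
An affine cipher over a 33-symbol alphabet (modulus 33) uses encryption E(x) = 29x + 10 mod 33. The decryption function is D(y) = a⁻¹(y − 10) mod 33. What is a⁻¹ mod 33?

8

gcd(33, 29) by repeated division:
33 = 1×29 + 4
29 = 7×4 + 1
4 = 4×1 + 0
The gcd is 1. Working backward:
1 = 29 − 7·4
1 = −7·33 + 8·29
So 29·8 ≡ 1 (mod 33).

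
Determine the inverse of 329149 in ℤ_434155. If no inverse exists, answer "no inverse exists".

107594

Extended Euclidean algorithm:
434155 = 1·329149 + 105006
329149 = 3·105006 + 14131
105006 = 7·14131 + 6089
14131 = 2·6089 + 1953
6089 = 3·1953 + 230
1953 = 8·230 + 113
230 = 2·113 + 4
113 = 28·4 + 1
4 = 4·1 + 0
The gcd is 1. Working backward:
1 = 113 − 28·4
1 = −28·230 + 57·113
1 = 57·1953 − 484·230
1 = −484·6089 + 1509·1953
1 = 1509·14131 − 3502·6089
1 = −3502·105006 + 26023·14131
1 = 26023·329149 − 81571·105006
1 = −81571·434155 + 107594·329149
So 329149·107594 ≡ 1 (mod 434155).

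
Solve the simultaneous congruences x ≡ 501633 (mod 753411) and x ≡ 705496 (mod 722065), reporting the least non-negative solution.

269060898186

Write x = 501633 + 753411·k. Then 753411·k ≡ 705496 − 501633 ≡ 203863 (mod 722065).
Need 753411⁻¹ mod 722065. Extended Euclid on (722065, 31346):
722065 = 23*31346 + 1107
31346 = 28*1107 + 350
1107 = 3*350 + 57
350 = 6*57 + 8
57 = 7*8 + 1
8 = 8*1 + 0
Back-substitute:
1 = 57 − 7·8
1 = −7·350 + 43·57
1 = 43·1107 − 136·350
1 = −136·31346 + 3851·1107
1 = 3851·722065 − 88709·31346
753411⁻¹ ≡ 633356 (mod 722065), so k ≡ 633356·203863 ≡ 357123 (mod 722065).
x = 501633 + 753411·357123 = 269060898186.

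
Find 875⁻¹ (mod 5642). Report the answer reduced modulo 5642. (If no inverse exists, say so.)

Euclidean algorithm on 5642, 875:
5642 = 6×875 + 392
875 = 2×392 + 91
392 = 4×91 + 28
91 = 3×28 + 7
28 = 4×7 + 0
The gcd is 7, not 1, hence no inverse exists.

no inverse exists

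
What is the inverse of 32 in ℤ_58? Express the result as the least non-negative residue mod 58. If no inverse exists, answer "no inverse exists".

Euclidean algorithm on 58, 32:
58 = 1×32 + 26
32 = 1×26 + 6
26 = 4×6 + 2
6 = 3×2 + 0
gcd(32, 58) = 2 ≠ 1, so 32 has no multiplicative inverse modulo 58.

no inverse exists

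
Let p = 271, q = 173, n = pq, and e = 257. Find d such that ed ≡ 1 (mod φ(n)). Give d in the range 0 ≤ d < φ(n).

φ(n) = (p−1)(q−1) = 270·172 = 46440.
Need d with 257·d ≡ 1 (mod 46440). Apply the extended Euclidean algorithm:
46440 = 180×257 + 180
257 = 1×180 + 77
180 = 2×77 + 26
77 = 2×26 + 25
26 = 1×25 + 1
25 = 25×1 + 0
Back-substitute:
1 = 26 − 25
1 = −77 + 3·26
1 = 3·180 − 7·77
1 = −7·257 + 10·180
1 = 10·46440 − 1807·257
So 257·(-1807) ≡ 1 (mod 46440), hence d ≡ -1807 ≡ 44633 (mod 46440).

44633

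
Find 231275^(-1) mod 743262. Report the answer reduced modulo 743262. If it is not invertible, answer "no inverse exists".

Run Euclid on (743262, 231275):
743262 = 3×231275 + 49437
231275 = 4×49437 + 33527
49437 = 1×33527 + 15910
33527 = 2×15910 + 1707
15910 = 9×1707 + 547
1707 = 3×547 + 66
547 = 8×66 + 19
66 = 3×19 + 9
19 = 2×9 + 1
9 = 9×1 + 0
gcd = 1, so the inverse exists. Back-substitute:
1 = 19 − 2·9
1 = −2·66 + 7·19
1 = 7·547 − 58·66
1 = −58·1707 + 181·547
1 = 181·15910 − 1687·1707
1 = −1687·33527 + 3555·15910
1 = 3555·49437 − 5242·33527
1 = −5242·231275 + 24523·49437
1 = 24523·743262 − 78811·231275
Thus 231275·(-78811) ≡ 1 (mod 743262); reducing, -78811 mod 743262 = 664451.

664451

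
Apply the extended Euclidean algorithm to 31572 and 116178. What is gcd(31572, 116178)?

Repeated division:
116178 = 3×31572 + 21462
31572 = 1×21462 + 10110
21462 = 2×10110 + 1242
10110 = 8×1242 + 174
1242 = 7×174 + 24
174 = 7×24 + 6
24 = 4×6 + 0
gcd(31572, 116178) = 6.
Express as a combination:
6 = 174 − 7·24
6 = −7·1242 + 50·174
6 = 50·10110 − 407·1242
6 = −407·21462 + 864·10110
6 = 864·31572 − 1271·21462
6 = −1271·116178 + 4677·31572
So 6 = (-1271)·116178 + (4677)·31572.

6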